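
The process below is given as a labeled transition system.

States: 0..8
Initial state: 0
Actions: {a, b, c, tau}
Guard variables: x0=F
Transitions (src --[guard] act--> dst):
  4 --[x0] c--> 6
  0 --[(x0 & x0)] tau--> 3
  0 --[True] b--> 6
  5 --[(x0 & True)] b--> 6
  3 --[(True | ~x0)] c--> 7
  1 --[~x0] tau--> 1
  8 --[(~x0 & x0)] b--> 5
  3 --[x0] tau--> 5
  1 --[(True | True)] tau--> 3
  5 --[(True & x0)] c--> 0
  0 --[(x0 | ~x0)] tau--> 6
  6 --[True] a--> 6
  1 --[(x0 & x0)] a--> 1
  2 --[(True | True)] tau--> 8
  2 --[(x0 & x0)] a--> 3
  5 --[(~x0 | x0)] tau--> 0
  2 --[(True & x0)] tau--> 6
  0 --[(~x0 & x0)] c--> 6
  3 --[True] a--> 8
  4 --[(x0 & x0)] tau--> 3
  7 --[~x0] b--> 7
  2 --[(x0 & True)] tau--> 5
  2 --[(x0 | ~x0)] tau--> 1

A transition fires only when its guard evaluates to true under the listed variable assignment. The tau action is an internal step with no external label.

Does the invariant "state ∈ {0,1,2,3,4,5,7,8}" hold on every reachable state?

Answer: INVARIANT VIOLATED at state 6

Analysis:
Allowed set {0,1,2,3,4,5,7,8}
R = {0,6}
  0: ok
  6: outside
counterexample path to 6: b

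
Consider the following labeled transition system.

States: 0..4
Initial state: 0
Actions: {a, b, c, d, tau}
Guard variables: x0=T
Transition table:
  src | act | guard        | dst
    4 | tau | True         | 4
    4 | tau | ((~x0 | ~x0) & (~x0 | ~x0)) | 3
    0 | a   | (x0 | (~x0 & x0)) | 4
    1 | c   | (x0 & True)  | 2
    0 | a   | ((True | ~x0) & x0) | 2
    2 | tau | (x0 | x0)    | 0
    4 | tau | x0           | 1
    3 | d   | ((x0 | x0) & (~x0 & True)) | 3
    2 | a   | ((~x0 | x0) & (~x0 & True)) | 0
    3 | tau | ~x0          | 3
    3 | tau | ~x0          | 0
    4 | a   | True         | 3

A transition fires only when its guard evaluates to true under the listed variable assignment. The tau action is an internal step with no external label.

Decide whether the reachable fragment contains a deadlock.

Answer: DEADLOCK at state 3

Analysis:
Reach set: {0,1,2,3,4}
  0: a→2  a→4  [deg 2]
  1: c→2  [deg 1]
  2: tau→0  [deg 1]
  3: ∅  [STUCK]
  4: a→3  tau→1  tau→4  [deg 3]
trace reaching 3: a·a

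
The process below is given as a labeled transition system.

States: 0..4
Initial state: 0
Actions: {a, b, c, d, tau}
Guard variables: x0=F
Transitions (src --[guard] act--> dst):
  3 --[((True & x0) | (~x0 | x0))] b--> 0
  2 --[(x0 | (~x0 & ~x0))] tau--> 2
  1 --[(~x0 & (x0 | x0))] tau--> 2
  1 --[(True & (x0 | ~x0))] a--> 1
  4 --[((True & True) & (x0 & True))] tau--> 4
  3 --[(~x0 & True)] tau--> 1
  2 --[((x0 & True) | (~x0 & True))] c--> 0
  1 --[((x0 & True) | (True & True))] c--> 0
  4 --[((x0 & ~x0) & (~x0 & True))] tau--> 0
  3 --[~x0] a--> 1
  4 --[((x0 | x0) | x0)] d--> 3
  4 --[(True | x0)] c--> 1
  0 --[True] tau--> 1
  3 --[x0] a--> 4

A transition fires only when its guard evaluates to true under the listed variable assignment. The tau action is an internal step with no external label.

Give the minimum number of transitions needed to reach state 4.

Answer: UNREACHABLE

Working:
Breadth-first toward 4:
  depth 0: {0}
  depth 1: {1}
4 never appears.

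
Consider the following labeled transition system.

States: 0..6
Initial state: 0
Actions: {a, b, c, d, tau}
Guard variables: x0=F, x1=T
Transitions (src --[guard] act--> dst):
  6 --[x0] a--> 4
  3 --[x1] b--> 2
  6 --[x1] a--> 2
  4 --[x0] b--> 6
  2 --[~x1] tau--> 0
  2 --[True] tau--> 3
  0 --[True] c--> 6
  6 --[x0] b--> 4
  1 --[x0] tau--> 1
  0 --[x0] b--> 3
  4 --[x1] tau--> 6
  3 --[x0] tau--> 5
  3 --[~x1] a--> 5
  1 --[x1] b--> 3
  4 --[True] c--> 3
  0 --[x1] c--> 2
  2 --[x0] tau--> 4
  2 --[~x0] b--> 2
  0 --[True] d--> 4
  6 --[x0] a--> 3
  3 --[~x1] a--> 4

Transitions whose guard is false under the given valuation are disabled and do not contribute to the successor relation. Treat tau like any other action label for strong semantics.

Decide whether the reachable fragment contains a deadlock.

Answer: DEADLOCK-FREE

Trace:
R = {0,2,3,4,6}
  0: c→2  c→6  d→4  [deg 3]
  2: b→2  tau→3  [deg 2]
  3: b→2  [deg 1]
  4: c→3  tau→6  [deg 2]
  6: a→2  [deg 1]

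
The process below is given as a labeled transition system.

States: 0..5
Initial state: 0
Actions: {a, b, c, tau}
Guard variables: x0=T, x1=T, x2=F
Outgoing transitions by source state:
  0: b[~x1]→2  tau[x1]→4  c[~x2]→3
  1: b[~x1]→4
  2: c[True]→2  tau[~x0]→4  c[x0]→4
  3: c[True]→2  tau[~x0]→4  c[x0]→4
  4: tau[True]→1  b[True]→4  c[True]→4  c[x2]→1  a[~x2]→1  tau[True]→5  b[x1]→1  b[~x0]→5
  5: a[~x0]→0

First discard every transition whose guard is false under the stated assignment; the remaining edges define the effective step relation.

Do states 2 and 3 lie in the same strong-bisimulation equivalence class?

Answer: BISIMILAR

Analysis:
Refine partition for ~:
  P[0] = {{0,1,2,3,4,5}}
  P[1] = {{0},{1,5},{2,3},{4}}
stable after 2 split(s): 4 block(s)
[2]={2,3}  [3]={2,3}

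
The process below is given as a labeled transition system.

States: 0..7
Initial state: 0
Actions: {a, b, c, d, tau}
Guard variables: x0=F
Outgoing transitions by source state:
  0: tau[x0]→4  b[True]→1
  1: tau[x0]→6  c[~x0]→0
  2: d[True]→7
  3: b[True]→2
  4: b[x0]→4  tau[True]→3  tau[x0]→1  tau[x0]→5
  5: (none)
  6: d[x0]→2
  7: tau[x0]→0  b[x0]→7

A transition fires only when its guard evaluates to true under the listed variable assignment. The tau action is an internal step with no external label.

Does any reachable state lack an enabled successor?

Answer: DEADLOCK-FREE

Working:
R = {0,1}
  0: b→1  [1 exit(s)]
  1: c→0  [1 exit(s)]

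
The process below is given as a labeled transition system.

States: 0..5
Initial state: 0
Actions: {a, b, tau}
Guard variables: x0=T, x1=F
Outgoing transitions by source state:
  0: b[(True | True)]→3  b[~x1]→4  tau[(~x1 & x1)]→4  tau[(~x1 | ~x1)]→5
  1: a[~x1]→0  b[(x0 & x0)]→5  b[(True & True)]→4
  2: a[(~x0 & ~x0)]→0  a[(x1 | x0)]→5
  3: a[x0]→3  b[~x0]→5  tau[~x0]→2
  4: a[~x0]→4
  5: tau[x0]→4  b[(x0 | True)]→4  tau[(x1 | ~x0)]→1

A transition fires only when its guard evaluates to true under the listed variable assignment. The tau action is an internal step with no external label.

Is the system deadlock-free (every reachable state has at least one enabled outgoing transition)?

Reachable = {0,3,4,5}
  0: b→3  b→4  tau→5  [3 out]
  3: a→3  [1 out]
  4: ∅  [no exit]
  5: b→4  tau→4  [2 out]
Path to 4: b

Answer: DEADLOCK at state 4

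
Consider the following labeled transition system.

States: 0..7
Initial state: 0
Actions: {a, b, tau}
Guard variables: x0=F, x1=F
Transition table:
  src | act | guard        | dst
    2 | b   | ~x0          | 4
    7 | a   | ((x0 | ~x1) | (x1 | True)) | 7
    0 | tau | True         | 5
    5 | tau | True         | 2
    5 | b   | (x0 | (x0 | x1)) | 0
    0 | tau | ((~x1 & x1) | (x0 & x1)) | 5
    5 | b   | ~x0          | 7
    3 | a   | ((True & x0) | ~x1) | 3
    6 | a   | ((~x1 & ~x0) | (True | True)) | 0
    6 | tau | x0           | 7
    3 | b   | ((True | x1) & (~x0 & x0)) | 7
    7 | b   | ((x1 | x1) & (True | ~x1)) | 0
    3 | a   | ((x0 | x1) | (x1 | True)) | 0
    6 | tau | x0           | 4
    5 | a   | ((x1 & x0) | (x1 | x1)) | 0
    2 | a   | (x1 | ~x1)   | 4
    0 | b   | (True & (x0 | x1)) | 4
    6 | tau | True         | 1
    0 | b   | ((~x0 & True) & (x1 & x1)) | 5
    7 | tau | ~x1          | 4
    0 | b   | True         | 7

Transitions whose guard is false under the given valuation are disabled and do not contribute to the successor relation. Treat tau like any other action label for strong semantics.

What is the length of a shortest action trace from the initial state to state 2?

BFS to 2:
  Layer 0: {0}
  Layer 1: {5,7}
  Layer 2: {2,4}
2 enters at depth 2; path tau·tau

Answer: 2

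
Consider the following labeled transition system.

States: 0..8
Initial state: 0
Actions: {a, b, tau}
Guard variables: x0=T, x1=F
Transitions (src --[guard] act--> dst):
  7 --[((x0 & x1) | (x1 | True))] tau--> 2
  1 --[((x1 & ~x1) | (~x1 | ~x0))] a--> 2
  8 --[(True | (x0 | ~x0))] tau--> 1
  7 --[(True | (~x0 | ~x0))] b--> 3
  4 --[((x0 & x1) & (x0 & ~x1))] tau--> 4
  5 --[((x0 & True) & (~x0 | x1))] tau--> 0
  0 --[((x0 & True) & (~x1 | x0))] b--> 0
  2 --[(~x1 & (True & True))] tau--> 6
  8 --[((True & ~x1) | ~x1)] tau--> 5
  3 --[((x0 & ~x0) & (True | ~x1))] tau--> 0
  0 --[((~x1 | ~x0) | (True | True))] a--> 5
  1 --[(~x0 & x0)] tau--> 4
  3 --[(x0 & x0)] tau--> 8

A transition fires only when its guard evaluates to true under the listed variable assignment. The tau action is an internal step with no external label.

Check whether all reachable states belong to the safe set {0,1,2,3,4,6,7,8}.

Answer: INVARIANT VIOLATED at state 5

Working:
Safe = {0,1,2,3,4,6,7,8}
Reach set: {0,5}
  0: ok
  5: VIOLATES
witness against invariant: a → 5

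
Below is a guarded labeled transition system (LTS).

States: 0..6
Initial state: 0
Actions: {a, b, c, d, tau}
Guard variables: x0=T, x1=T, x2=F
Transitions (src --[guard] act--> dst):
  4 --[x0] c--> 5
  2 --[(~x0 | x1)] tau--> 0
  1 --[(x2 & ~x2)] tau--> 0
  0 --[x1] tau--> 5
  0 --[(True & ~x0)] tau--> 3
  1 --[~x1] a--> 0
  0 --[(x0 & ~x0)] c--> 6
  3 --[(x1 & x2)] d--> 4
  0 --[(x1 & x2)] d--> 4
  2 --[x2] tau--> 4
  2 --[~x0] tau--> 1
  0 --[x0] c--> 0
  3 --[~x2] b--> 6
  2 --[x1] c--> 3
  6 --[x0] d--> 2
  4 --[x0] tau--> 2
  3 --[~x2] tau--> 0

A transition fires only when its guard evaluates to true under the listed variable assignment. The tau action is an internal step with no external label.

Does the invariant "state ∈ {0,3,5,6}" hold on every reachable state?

Answer: INVARIANT HOLDS

Trace:
Safe = {0,3,5,6}
Reachable = {0,5}
  0: ok
  5: ok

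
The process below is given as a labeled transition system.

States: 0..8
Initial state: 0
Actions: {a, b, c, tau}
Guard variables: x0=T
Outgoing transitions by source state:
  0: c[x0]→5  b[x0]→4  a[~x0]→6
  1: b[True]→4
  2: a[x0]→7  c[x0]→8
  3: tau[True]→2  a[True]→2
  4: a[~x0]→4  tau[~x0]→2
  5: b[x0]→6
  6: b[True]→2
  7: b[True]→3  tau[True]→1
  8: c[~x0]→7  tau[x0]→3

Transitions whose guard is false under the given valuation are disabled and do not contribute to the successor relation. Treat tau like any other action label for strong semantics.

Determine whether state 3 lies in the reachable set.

After dropping false guards: 12 live edges.
Layer 0: {0}
Layer 1: {4,5}  cumulative {0,4,5}
Layer 2: {6}  cumulative {0,4,5,6}
Layer 3: {2}  cumulative {0,2,4,5,6}
Layer 4: {7,8}  cumulative {0,2,4,5,6,7,8}
Layer 5: {1,3}  cumulative {0,1,2,3,4,5,6,7,8}
Reach set: {0,1,2,3,4,5,6,7,8}
Path to 3: c·b·b·a·b

Answer: REACHABLE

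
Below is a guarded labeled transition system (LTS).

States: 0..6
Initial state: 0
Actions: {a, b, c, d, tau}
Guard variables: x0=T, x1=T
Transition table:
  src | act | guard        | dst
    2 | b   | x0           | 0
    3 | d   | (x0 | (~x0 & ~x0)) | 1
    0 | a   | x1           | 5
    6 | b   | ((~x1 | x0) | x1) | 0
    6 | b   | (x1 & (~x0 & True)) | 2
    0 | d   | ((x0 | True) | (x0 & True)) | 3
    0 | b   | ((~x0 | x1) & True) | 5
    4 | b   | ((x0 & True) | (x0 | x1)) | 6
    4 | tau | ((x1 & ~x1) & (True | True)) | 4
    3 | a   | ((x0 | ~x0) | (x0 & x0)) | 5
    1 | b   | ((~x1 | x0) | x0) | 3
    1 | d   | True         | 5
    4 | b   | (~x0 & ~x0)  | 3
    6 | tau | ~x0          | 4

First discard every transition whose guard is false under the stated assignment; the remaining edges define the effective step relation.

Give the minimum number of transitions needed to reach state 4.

Answer: UNREACHABLE

Working:
BFS to 4:
  Layer 0: {0}
  Layer 1: {3,5}
  Layer 2: {1}
4 never appears.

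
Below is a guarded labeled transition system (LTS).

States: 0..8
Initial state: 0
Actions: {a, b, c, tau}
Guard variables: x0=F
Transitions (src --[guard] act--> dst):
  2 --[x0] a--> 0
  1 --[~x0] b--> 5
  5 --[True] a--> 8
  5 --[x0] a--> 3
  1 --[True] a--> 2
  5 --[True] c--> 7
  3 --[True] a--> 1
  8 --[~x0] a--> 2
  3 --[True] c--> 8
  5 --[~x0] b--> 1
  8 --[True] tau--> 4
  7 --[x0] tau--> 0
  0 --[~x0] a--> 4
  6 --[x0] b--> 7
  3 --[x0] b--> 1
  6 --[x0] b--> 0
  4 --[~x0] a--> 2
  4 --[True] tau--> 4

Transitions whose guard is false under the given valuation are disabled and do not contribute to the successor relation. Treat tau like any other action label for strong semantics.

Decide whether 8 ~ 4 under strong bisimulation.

Refine partition for ~:
  round 0: {{0,1,2,3,4,5,6,7,8}}
  round 1: {{0},{1},{2,6,7},{3},{4,8},{5}}
Fixed point at round 2; 6 class(es).
[8]={4,8}  [4]={4,8}

Answer: BISIMILAR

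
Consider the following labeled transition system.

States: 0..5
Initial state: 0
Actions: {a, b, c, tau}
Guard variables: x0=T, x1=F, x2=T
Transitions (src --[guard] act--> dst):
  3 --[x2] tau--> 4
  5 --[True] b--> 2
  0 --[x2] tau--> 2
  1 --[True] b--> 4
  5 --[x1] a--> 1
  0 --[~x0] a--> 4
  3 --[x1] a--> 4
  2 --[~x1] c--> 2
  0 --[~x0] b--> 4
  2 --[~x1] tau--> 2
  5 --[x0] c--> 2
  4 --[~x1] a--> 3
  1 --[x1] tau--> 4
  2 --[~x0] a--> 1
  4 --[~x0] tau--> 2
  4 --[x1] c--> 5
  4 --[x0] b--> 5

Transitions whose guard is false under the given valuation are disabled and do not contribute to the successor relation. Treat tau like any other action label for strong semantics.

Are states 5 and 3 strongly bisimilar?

Refine partition for ~:
  π0 = {{0,1,2,3,4,5}}
  π1 = {{0,3},{1},{2},{4},{5}}
  π2 = {{0},{1},{2},{3},{4},{5}}
Fixed point at round 3; 6 class(es).
class of 5: {5}; class of 3: {3}

Answer: NOT BISIMILAR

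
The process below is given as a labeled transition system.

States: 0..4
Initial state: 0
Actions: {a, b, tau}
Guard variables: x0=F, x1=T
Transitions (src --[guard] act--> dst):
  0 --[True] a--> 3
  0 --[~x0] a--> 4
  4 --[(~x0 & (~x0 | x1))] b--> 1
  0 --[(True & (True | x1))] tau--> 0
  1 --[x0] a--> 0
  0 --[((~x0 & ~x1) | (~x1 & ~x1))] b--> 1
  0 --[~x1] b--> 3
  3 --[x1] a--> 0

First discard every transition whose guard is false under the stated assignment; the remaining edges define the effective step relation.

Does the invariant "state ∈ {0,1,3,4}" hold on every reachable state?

Answer: INVARIANT HOLDS

Working:
Allowed set {0,1,3,4}
Reach set: {0,1,3,4}
  0: ✓
  1: ✓
  3: ✓
  4: ✓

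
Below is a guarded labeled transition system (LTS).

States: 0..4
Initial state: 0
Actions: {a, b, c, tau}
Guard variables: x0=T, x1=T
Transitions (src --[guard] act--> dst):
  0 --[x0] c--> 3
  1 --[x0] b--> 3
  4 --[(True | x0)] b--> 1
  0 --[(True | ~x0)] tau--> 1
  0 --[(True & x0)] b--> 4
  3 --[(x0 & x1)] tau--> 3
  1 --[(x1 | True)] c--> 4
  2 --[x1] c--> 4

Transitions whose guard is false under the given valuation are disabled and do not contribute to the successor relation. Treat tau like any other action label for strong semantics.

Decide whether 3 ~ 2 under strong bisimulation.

Answer: NOT BISIMILAR

Working:
Bisimulation quotient by refinement:
  P[0] = {{0,1,2,3,4}}
  P[1] = {{0},{1},{2},{3},{4}}
5 equivalence class(es) (converged in 2)
class of 3: {3}; class of 2: {2}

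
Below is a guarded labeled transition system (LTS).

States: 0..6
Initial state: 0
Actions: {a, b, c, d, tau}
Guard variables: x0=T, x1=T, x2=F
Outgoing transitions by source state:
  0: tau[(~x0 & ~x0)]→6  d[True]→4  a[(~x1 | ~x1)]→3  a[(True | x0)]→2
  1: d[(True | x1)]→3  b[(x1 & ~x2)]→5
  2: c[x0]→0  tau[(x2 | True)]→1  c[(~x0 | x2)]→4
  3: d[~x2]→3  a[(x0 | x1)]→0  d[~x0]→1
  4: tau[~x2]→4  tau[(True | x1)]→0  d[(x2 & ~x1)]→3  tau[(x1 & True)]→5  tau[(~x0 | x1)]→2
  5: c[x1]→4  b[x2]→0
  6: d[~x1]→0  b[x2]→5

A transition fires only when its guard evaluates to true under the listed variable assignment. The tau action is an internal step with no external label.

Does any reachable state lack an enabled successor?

R = {0,1,2,3,4,5}
  0: a→2  d→4  [2 exit(s)]
  1: b→5  d→3  [2 exit(s)]
  2: c→0  tau→1  [2 exit(s)]
  3: a→0  d→3  [2 exit(s)]
  4: tau→0  tau→2  tau→4  tau→5  [4 exit(s)]
  5: c→4  [1 exit(s)]

Answer: DEADLOCK-FREE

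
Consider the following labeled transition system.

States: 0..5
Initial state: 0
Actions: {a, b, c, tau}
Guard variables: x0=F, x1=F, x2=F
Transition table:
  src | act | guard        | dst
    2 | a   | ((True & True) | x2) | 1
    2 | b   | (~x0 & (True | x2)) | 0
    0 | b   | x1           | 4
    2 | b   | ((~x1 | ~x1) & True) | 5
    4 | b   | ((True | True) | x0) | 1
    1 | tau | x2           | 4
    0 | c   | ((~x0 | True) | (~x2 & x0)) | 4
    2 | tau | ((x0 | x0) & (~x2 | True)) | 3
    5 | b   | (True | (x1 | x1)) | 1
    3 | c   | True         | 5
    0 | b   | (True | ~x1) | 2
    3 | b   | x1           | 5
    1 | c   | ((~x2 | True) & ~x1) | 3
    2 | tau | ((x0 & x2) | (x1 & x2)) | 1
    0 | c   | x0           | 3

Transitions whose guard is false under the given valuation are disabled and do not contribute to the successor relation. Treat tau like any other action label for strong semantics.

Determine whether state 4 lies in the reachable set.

Answer: REACHABLE

Trace:
9 transition(s) survive guard evaluation.
L0 = {0}
L1 = {2,4}  total {0,2,4}
L2 = {1,5}  total {0,1,2,4,5}
L3 = {3}  total {0,1,2,3,4,5}
Reach set: {0,1,2,3,4,5}
Path to 4: c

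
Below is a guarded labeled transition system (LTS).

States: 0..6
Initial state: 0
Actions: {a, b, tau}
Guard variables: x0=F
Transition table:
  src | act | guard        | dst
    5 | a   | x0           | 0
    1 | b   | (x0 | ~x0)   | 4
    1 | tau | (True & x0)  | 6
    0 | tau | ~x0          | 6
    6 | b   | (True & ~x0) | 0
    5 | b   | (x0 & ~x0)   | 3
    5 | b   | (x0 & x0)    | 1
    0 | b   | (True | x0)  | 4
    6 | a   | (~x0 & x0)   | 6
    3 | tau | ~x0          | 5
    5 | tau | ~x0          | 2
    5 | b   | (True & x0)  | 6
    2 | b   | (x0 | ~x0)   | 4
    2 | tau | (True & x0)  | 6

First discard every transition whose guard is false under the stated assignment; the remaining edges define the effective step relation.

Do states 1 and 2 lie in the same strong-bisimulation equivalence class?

Bisimulation quotient by refinement:
  P[0] = {{0,1,2,3,4,5,6}}
  P[1] = {{0},{1,2,6},{3,5},{4}}
  P[2] = {{0},{1,2},{3},{4},{5},{6}}
Fixed point at round 3; 6 class(es).
class of 1: {1,2}; class of 2: {1,2}

Answer: BISIMILAR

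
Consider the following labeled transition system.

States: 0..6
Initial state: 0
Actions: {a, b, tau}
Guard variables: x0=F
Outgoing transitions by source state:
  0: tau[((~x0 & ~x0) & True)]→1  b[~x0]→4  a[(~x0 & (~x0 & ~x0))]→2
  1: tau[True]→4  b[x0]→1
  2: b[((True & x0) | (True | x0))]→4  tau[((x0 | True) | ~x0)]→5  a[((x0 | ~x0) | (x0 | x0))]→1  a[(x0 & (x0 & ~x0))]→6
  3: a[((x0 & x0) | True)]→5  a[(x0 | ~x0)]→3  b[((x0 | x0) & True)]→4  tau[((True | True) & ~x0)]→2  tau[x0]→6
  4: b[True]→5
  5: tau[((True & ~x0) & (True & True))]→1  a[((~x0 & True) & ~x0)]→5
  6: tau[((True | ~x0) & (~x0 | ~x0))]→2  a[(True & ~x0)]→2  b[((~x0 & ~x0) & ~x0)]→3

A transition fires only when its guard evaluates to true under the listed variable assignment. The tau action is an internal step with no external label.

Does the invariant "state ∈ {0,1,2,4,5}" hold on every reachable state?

Safe = {0,1,2,4,5}
Reach set: {0,1,2,4,5}
  0: ✓
  1: ✓
  2: ✓
  4: ✓
  5: ✓

Answer: INVARIANT HOLDS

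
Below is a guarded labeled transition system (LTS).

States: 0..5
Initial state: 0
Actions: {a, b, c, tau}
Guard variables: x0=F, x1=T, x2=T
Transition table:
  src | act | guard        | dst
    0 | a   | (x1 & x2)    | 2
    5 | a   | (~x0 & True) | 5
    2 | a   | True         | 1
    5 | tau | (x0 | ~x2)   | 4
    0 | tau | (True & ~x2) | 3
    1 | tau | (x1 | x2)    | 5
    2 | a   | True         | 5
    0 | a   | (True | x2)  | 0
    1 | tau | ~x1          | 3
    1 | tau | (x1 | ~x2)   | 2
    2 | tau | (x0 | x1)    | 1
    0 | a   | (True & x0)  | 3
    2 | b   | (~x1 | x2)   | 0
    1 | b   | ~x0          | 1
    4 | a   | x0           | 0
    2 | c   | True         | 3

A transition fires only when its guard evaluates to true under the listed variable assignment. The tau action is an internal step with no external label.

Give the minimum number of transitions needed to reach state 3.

Breadth-first toward 3:
  Layer 0: {0}
  Layer 1: {2}
  Layer 2: {1,3,5}
depth(3)=2, e.g. a·c

Answer: 2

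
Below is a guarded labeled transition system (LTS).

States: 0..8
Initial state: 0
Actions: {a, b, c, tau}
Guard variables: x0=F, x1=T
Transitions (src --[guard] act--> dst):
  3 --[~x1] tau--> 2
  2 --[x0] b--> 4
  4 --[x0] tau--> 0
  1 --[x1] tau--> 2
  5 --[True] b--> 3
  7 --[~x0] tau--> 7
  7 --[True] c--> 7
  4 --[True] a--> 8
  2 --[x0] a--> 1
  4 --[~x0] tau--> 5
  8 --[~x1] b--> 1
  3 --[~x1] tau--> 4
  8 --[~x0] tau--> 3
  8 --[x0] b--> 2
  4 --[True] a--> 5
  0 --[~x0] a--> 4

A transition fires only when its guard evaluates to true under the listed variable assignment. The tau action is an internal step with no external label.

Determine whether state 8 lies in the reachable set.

Answer: REACHABLE

Working:
After dropping false guards: 9 live edges.
L0 = {0}
L1 = {4}  now seen {0,4}
L2 = {5,8}  now seen {0,4,5,8}
L3 = {3}  now seen {0,3,4,5,8}
Reach set: {0,3,4,5,8}
witness 8: a·a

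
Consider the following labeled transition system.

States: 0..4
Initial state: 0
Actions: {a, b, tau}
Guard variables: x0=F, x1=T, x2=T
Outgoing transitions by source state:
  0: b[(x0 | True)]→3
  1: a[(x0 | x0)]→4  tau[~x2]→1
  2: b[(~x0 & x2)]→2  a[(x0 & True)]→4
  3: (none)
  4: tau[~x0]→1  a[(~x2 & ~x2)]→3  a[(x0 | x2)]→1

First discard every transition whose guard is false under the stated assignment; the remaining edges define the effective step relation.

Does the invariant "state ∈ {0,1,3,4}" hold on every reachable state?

Answer: INVARIANT HOLDS

Working:
Inv-set: {0,1,3,4}
Reachable = {0,3}
  0: safe
  3: safe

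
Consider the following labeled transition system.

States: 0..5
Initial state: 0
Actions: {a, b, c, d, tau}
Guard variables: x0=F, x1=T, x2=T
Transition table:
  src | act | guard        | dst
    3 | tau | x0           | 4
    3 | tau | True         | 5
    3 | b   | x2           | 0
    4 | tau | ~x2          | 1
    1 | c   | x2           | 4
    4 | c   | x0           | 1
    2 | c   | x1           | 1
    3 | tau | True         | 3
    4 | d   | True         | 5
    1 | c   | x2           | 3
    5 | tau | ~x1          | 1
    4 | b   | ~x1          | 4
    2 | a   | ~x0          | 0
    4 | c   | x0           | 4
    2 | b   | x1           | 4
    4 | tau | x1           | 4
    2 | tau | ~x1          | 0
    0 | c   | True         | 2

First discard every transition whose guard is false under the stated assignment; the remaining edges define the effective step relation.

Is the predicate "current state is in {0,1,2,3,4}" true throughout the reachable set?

Inv-set: {0,1,2,3,4}
Reachable = {0,1,2,3,4,5}
  0: ✓
  1: ✓
  2: ✓
  3: ✓
  4: ✓
  5: ✗ unsafe
witness against invariant: c·b·d → 5

Answer: INVARIANT VIOLATED at state 5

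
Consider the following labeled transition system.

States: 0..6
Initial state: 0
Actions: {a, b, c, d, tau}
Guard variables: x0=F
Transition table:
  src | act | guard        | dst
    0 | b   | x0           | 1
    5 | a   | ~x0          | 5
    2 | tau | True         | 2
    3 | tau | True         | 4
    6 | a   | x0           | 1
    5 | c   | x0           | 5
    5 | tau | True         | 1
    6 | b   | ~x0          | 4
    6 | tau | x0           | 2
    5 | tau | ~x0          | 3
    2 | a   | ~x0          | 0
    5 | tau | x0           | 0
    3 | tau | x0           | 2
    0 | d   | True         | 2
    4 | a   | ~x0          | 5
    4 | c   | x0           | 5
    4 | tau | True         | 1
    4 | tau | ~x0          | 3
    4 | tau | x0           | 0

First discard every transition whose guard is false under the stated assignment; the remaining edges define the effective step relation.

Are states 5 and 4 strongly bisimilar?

Bisimulation quotient by refinement:
  P[0] = {{0,1,2,3,4,5,6}}
  P[1] = {{0},{1},{2,4,5},{3},{6}}
  P[2] = {{0},{1},{2},{3},{4,5},{6}}
6 equivalence class(es) (converged in 3)
class of 5: {4,5}; class of 4: {4,5}

Answer: BISIMILAR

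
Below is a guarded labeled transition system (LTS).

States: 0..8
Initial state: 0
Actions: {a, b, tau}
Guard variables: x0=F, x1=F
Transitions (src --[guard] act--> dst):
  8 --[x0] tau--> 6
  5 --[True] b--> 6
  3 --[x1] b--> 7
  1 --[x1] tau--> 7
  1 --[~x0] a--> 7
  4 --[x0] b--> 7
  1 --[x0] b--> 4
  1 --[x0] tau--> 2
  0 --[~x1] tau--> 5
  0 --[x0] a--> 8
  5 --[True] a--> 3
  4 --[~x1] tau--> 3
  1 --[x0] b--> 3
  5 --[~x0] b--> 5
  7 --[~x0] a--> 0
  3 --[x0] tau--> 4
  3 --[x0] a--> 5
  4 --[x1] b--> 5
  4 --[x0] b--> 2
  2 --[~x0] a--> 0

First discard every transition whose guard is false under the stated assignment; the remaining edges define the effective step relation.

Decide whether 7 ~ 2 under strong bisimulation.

Compute ~ classes (split until stable):
  π0 = {{0,1,2,3,4,5,6,7,8}}
  π1 = {{0,4},{1,2,7},{3,6,8},{5}}
  π2 = {{0},{1},{2,7},{3,6,8},{4},{5}}
6 equivalence class(es) (converged in 3)
7∈{2,7}, 2∈{2,7}

Answer: BISIMILAR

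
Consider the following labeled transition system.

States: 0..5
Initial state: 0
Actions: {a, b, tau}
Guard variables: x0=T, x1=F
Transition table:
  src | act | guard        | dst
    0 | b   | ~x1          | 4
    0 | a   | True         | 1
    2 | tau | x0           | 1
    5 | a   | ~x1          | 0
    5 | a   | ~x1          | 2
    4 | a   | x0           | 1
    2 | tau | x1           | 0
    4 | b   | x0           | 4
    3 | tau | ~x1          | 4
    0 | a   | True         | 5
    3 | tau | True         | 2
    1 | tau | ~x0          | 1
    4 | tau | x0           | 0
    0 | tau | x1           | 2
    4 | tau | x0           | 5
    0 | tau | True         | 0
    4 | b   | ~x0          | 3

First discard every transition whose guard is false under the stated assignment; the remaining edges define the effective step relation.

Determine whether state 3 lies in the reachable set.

Answer: UNREACHABLE

Trace:
After dropping false guards: 13 live edges.
Layer 0: {0}
Layer 1: {1,4,5}  total {0,1,4,5}
Layer 2: {2}  total {0,1,2,4,5}
R = {0,1,2,4,5}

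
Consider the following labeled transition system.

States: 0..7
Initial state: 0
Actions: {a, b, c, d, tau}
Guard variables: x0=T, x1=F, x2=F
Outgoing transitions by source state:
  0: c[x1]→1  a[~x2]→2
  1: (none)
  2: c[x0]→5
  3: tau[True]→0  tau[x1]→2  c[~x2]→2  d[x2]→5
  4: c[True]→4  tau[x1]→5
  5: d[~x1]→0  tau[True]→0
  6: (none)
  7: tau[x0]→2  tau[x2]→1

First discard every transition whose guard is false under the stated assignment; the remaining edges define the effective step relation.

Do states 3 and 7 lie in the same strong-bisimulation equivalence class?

Compute ~ classes (split until stable):
  round 0: {{0,1,2,3,4,5,6,7}}
  round 1: {{0},{1,6},{2,4},{3},{5},{7}}
  round 2: {{0},{1,6},{2},{3},{4},{5},{7}}
stable after 3 split(s): 7 block(s)
[3]={3}  [7]={7}

Answer: NOT BISIMILAR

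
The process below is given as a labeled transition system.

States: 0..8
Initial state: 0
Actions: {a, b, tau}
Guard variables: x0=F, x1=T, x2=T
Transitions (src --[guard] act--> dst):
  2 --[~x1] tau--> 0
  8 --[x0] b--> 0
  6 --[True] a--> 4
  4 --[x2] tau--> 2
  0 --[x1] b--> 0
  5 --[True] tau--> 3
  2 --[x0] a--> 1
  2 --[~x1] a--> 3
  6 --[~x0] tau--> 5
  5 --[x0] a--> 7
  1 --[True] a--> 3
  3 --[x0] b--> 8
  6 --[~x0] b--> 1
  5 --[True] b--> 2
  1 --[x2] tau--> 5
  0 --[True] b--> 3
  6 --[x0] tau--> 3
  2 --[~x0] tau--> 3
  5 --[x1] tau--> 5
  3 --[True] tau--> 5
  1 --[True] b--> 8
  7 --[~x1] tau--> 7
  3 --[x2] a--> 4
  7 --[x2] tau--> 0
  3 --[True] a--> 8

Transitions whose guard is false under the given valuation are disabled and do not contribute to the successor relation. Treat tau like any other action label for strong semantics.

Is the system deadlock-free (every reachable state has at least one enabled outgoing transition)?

Answer: DEADLOCK at state 8

Working:
Reachable = {0,2,3,4,5,8}
  0: b→0  b→3  [2 exit(s)]
  2: tau→3  [1 exit(s)]
  3: a→4  a→8  tau→5  [3 exit(s)]
  4: tau→2  [1 exit(s)]
  5: b→2  tau→3  tau→5  [3 exit(s)]
  8: ∅  [no exit]
Path to 8: b·a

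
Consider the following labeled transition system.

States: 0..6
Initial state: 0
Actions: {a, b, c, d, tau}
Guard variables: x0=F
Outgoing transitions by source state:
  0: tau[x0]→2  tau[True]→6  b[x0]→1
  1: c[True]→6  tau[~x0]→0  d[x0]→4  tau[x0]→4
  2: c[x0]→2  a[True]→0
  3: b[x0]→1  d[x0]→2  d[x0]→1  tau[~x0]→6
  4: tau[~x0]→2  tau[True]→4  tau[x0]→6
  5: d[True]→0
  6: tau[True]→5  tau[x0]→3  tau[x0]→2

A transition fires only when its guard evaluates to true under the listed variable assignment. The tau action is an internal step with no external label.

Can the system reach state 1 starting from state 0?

Answer: UNREACHABLE

Working:
9 transition(s) survive guard evaluation.
depth 0: {0}
depth 1: {6}  cumulative {0,6}
depth 2: {5}  cumulative {0,5,6}
Reach set: {0,5,6}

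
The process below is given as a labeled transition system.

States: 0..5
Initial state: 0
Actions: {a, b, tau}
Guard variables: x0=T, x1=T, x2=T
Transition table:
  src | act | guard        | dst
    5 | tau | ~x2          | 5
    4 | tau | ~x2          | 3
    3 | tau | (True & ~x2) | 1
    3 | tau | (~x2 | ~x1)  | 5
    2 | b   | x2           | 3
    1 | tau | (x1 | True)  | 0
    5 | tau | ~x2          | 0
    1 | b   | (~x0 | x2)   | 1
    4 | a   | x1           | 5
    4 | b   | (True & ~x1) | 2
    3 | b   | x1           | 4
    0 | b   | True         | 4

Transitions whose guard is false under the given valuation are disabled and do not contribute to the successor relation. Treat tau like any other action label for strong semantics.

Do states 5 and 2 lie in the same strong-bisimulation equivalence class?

Answer: NOT BISIMILAR

Working:
Bisimulation quotient by refinement:
  π0 = {{0,1,2,3,4,5}}
  π1 = {{0,2,3},{1},{4},{5}}
  π2 = {{0,3},{1},{2},{4},{5}}
stable after 3 split(s): 5 block(s)
class of 5: {5}; class of 2: {2}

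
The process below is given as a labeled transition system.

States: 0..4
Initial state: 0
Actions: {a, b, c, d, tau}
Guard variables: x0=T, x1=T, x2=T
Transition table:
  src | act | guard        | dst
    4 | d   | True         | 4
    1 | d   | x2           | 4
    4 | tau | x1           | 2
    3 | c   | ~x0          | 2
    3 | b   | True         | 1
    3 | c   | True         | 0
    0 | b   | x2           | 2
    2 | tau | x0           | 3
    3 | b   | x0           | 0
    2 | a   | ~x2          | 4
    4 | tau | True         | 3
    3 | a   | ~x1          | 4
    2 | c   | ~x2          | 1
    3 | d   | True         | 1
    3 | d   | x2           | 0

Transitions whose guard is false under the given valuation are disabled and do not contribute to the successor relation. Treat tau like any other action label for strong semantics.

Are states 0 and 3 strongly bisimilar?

Refine partition for ~:
  P[0] = {{0,1,2,3,4}}
  P[1] = {{0},{1},{2},{3},{4}}
5 equivalence class(es) (converged in 2)
class of 0: {0}; class of 3: {3}

Answer: NOT BISIMILAR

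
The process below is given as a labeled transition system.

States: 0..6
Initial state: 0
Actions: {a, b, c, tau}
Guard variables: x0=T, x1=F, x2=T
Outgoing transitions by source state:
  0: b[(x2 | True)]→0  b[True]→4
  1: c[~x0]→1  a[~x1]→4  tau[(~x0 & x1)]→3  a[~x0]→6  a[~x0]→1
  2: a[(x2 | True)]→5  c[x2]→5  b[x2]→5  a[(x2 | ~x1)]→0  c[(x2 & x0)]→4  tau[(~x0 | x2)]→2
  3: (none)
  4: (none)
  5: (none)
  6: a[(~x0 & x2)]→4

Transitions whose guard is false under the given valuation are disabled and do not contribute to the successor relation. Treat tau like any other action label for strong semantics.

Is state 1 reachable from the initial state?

Answer: UNREACHABLE

Analysis:
After dropping false guards: 9 live edges.
L0 = {0}
L1 = {4}  total {0,4}
R = {0,4}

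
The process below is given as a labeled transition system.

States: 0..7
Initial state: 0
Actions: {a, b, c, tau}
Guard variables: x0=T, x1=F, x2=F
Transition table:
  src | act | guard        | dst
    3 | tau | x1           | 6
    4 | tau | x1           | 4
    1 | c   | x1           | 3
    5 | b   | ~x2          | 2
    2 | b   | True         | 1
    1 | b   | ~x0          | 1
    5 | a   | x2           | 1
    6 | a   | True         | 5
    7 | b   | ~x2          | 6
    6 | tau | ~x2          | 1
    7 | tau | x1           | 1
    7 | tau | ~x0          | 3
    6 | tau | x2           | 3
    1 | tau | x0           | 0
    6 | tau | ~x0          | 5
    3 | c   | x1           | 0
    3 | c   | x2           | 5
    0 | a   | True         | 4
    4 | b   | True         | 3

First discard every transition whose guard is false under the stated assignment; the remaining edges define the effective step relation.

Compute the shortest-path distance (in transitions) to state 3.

Answer: 2

Working:
BFS to 3:
  Layer 0: {0}
  Layer 1: {4}
  Layer 2: {3}
first hit 3 at d=2 via a·b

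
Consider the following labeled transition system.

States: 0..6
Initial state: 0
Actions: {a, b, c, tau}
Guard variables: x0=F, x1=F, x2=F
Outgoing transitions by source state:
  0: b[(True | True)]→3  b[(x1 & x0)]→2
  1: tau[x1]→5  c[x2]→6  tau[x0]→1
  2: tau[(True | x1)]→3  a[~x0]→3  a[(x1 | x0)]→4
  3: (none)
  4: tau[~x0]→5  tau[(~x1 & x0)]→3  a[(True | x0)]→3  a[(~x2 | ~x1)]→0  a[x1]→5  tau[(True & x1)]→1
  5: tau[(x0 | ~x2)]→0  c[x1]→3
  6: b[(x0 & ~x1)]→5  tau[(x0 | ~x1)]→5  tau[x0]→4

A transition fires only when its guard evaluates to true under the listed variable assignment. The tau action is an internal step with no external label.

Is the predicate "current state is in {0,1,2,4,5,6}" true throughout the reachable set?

Answer: INVARIANT VIOLATED at state 3

Working:
Inv-set: {0,1,2,4,5,6}
Reachable = {0,3}
  0: ok
  3: ✗ unsafe
counterexample path to 3: b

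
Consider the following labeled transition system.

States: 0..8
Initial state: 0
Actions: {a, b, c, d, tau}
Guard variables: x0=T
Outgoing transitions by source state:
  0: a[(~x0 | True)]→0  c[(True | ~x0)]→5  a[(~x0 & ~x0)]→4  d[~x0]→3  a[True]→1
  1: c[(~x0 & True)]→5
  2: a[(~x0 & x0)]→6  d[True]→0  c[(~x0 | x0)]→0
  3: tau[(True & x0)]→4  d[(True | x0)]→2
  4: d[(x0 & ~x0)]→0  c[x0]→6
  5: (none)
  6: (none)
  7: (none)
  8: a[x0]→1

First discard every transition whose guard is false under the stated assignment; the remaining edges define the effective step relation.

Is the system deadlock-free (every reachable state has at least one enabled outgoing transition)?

Answer: DEADLOCK at state 1

Analysis:
R = {0,1,5}
  0: a→0  a→1  c→5  [3 exit(s)]
  1: ∅  [deadlock]
  5: ∅  [deadlock]
Path to 1: a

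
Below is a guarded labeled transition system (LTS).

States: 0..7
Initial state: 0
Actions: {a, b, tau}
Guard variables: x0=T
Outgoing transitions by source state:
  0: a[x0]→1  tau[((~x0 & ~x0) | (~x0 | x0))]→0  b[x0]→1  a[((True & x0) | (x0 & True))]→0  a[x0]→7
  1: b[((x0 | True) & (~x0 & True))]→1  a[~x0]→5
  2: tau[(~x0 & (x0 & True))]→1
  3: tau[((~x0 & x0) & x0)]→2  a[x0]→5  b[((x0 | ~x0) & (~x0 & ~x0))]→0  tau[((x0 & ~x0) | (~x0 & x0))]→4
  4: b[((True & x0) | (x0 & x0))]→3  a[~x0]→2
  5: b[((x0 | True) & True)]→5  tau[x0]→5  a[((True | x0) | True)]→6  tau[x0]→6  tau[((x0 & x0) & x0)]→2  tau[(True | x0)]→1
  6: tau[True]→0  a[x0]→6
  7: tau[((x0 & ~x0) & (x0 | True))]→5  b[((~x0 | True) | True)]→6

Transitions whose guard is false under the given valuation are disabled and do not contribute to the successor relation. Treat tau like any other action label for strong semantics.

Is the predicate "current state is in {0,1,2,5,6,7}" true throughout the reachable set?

Answer: INVARIANT HOLDS

Analysis:
Allowed set {0,1,2,5,6,7}
R = {0,1,6,7}
  0: ✓
  1: ✓
  6: ✓
  7: ✓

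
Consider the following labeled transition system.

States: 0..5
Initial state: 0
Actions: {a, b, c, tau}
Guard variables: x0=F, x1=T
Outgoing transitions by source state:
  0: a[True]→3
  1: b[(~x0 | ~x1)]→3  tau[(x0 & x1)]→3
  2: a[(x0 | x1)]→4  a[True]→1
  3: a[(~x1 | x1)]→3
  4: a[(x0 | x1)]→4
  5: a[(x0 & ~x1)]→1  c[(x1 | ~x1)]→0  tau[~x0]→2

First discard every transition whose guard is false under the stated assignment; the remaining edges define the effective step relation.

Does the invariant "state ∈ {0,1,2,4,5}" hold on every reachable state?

Answer: INVARIANT VIOLATED at state 3

Working:
Inv-set: {0,1,2,4,5}
Reach set: {0,3}
  0: ✓
  3: outside
counterexample path to 3: a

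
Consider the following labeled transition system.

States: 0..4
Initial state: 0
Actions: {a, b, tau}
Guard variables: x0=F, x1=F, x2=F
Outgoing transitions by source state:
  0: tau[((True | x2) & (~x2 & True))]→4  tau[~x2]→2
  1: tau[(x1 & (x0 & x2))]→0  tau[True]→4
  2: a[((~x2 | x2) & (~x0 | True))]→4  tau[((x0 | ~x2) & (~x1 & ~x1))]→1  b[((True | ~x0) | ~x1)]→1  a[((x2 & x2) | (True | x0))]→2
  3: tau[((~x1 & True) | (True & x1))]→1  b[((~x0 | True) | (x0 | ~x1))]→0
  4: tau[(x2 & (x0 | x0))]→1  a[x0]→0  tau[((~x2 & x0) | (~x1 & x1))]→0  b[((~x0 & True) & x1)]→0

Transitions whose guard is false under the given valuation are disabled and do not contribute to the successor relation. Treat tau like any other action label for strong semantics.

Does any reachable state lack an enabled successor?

R = {0,1,2,4}
  0: tau→2  tau→4  [2 exit(s)]
  1: tau→4  [1 exit(s)]
  2: a→2  a→4  b→1  tau→1  [4 exit(s)]
  4: ∅  [STUCK]
witness 4: tau

Answer: DEADLOCK at state 4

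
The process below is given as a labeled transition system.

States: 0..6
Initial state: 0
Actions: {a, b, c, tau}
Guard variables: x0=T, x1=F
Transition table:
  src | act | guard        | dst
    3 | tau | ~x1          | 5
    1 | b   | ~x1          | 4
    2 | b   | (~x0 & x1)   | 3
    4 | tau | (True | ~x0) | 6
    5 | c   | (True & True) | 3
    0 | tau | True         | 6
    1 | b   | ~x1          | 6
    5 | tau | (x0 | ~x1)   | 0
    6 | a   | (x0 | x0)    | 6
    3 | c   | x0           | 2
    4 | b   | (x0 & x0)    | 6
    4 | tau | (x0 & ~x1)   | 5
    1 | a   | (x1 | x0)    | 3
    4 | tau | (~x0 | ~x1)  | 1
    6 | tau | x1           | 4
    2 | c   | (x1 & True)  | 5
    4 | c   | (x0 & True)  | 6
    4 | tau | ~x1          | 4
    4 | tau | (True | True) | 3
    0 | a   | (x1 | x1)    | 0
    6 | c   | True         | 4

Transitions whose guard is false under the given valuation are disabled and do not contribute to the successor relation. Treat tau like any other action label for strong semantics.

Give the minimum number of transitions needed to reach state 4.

Answer: 2

Trace:
Layered search for 4:
  depth 0: {0}
  depth 1: {6}
  depth 2: {4}
first hit 4 at d=2 via tau·c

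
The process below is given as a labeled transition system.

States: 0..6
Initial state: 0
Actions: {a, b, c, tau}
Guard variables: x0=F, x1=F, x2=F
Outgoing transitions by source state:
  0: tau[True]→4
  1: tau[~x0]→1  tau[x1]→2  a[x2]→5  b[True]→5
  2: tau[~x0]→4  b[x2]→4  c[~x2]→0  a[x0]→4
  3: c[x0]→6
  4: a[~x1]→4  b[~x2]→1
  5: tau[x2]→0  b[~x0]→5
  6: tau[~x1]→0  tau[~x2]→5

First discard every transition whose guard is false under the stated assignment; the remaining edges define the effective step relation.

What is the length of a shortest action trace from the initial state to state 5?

Layered search for 5:
  depth 0: {0}
  depth 1: {4}
  depth 2: {1}
  depth 3: {5}
first hit 5 at d=3 via tau·b·b

Answer: 3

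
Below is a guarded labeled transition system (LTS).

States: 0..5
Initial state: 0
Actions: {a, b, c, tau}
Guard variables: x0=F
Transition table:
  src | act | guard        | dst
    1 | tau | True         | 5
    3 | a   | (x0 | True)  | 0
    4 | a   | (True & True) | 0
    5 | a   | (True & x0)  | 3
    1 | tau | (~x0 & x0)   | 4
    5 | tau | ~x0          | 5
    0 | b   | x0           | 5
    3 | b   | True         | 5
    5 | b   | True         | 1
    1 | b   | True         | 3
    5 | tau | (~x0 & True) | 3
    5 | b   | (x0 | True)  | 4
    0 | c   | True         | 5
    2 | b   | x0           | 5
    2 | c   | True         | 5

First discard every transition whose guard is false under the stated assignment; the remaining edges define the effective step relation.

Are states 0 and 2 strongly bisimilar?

Answer: BISIMILAR

Analysis:
Bisimulation quotient by refinement:
  π0 = {{0,1,2,3,4,5}}
  π1 = {{0,2},{1,5},{3},{4}}
  π2 = {{0,2},{1},{3},{4},{5}}
5 equivalence class(es) (converged in 3)
[0]={0,2}  [2]={0,2}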